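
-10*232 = -2320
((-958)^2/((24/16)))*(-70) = -42828986.67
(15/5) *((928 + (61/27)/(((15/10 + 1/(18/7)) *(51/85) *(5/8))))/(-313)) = -142472/15963 = -8.93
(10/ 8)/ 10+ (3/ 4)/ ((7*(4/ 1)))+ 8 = 913/112 = 8.15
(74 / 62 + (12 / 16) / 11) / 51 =1721/69564 = 0.02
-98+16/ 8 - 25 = -121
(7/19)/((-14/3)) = -3/38 = -0.08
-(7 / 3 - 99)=290/3 = 96.67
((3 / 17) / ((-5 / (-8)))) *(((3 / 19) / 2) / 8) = 9/3230 = 0.00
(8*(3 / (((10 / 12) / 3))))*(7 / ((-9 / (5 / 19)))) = -336/19 = -17.68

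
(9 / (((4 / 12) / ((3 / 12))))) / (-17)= -0.40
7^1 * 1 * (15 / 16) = 105/16 = 6.56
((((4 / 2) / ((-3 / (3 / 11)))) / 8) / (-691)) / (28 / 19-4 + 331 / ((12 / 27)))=19/428764809 = 0.00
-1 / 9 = -0.11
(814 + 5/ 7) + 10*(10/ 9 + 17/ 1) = 62737/63 = 995.83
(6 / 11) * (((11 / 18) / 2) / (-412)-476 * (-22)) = 14120063/2472 = 5712.00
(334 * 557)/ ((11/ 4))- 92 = 67558.18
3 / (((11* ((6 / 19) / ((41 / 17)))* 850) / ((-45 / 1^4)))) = -7011/63580 = -0.11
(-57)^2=3249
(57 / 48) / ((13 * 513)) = 1/5616 = 0.00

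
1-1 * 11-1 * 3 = -13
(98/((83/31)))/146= 1519/6059 = 0.25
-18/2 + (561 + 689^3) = 327083321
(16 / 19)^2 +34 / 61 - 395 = -8670405/22021 = -393.73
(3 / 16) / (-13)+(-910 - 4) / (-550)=94231/57200 = 1.65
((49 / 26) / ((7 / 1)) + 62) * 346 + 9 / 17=4761596/221 = 21545.68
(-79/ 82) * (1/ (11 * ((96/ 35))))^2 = -96775/91441152 = 0.00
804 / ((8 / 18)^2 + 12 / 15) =81405/101 = 805.99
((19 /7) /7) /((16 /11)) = 209/784 = 0.27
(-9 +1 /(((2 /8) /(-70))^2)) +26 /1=78417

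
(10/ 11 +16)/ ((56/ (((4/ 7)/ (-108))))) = -31/19404 = 0.00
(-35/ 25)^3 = -343/125 = -2.74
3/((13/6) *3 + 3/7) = 42/97 = 0.43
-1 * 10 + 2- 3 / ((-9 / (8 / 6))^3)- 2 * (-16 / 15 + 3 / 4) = -482687/65610 = -7.36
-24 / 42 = -4/7 = -0.57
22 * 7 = 154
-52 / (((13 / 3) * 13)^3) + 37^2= 508300009/371293 = 1369.00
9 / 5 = 1.80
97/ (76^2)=97/5776 = 0.02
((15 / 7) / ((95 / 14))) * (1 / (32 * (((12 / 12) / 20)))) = 0.20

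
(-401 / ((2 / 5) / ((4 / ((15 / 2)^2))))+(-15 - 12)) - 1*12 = -4963/45 = -110.29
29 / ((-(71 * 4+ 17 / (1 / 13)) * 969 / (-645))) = 0.04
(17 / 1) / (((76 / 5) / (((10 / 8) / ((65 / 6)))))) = 0.13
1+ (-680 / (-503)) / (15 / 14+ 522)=3692989/3683469 = 1.00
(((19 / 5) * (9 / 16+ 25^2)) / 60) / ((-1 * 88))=-0.45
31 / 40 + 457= 18311/40 = 457.78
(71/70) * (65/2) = 923/28 = 32.96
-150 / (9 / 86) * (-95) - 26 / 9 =1225474/9 = 136163.78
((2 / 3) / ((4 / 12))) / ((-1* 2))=-1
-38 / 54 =-19/27 = -0.70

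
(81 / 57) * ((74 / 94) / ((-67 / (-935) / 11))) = 171.73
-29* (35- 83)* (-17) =-23664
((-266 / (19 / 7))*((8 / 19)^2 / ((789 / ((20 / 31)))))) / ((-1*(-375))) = -25088/662227425 = 0.00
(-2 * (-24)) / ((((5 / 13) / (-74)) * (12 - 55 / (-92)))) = -4248192/5795 = -733.08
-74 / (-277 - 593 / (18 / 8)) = 666/4865 = 0.14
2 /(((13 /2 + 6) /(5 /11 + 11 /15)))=784/4125 = 0.19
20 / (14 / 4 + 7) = 40/21 = 1.90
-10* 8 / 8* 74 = -740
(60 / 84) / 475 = 1/665 = 0.00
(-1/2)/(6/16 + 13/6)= -0.20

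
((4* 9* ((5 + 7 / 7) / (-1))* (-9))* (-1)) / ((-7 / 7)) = 1944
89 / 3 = 29.67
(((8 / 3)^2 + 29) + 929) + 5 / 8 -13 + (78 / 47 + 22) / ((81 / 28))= 29265619/30456 = 960.91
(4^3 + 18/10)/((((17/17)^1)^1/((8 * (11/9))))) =28952/45 = 643.38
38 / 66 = 19/33 = 0.58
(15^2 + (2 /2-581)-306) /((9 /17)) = -11237/9 = -1248.56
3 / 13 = 0.23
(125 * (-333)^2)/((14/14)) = 13861125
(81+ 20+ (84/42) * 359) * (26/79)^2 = 553644/6241 = 88.71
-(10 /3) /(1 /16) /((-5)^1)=32/3 = 10.67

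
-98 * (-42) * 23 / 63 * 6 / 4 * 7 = 15778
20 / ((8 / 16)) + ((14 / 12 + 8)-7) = 253/6 = 42.17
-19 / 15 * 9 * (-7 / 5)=15.96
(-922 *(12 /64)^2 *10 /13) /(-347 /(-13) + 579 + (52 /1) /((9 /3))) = -62235/1555072 = -0.04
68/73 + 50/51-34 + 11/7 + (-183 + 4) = -5460214/26061 = -209.52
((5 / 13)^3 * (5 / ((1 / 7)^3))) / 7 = 30625/2197 = 13.94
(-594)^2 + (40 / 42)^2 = 155601076/441 = 352836.91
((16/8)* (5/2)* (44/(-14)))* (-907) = 99770/7 = 14252.86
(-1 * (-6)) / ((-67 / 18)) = -108/67 = -1.61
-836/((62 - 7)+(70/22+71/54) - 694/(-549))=-13.76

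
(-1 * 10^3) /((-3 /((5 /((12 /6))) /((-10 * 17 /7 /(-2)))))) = 3500/51 = 68.63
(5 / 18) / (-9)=-5/162 = -0.03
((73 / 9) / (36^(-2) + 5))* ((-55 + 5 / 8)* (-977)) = 558443430/6481 = 86166.24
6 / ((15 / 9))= 18/5 = 3.60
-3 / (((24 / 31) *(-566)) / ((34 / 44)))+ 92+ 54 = 14544463/99616 = 146.01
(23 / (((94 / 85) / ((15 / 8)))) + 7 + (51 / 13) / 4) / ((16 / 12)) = 1377735/39104 = 35.23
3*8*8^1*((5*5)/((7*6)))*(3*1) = 2400/7 = 342.86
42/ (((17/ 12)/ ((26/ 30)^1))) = 2184/85 = 25.69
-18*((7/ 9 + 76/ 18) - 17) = 216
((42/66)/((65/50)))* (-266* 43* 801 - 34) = -641331040/143 = -4484832.45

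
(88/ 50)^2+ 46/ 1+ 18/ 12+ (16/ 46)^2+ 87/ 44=766592961/14547500 = 52.70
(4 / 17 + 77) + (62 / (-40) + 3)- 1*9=69.69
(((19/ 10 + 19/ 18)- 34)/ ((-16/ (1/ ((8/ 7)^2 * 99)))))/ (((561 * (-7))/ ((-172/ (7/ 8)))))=5461/7270560 = 0.00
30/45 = 2/3 = 0.67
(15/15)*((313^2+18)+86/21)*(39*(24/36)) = 53503138/21 = 2547768.48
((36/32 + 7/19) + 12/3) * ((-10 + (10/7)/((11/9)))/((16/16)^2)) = -70975/1463 = -48.51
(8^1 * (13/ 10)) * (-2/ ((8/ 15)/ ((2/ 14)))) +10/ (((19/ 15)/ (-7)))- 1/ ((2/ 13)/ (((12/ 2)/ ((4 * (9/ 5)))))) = -105737/1596 = -66.25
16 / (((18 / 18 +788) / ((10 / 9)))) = 160/7101 = 0.02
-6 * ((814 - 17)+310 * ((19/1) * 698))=-24672102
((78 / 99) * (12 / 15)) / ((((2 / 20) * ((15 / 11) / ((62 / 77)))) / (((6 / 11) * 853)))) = 22000576/12705 = 1731.65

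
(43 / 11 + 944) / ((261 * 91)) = 0.04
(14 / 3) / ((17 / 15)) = 4.12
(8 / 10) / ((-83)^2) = 4/34445 = 0.00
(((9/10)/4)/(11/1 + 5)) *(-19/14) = -171/8960 = -0.02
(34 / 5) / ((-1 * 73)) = -34/365 = -0.09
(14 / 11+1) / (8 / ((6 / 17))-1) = 15/143 = 0.10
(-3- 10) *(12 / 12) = -13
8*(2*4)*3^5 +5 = 15557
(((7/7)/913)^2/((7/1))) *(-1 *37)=-37/5834983 = 0.00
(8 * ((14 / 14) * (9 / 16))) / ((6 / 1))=3/4 = 0.75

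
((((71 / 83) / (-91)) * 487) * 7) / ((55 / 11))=-34577/5395 = -6.41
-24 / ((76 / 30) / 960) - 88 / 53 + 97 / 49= -448745849/49343 = -9094.42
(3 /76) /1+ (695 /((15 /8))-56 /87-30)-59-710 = -2836135/6612 = -428.94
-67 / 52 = -1.29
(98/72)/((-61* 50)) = -49/109800 = 0.00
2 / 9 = 0.22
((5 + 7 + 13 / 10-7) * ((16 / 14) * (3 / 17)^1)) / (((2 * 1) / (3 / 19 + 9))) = 9396/1615 = 5.82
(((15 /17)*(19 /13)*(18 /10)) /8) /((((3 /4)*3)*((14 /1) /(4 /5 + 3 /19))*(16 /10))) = 3/544 = 0.01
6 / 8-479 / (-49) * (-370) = -3616.19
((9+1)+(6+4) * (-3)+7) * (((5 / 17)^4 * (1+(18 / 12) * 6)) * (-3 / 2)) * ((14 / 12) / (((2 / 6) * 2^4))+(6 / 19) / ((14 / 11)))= 242165625/355465376 = 0.68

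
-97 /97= -1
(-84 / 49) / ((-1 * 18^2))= 1/189 = 0.01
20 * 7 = 140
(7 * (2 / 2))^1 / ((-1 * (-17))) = 7/17 = 0.41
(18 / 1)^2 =324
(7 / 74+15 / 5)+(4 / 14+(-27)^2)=379373/518 = 732.38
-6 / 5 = -1.20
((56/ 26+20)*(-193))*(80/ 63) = -494080/91 = -5429.45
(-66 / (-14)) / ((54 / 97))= 1067/126 = 8.47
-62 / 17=-3.65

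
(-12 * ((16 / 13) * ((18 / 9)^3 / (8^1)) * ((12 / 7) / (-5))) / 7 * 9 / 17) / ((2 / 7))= 10368/7735 = 1.34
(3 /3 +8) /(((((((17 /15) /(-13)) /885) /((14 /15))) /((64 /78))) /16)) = -19031040/17 = -1119472.94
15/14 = 1.07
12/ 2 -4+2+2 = 6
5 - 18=-13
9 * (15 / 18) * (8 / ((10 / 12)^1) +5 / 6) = 313/4 = 78.25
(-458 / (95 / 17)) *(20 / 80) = -3893/190 = -20.49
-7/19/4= -7/76 = -0.09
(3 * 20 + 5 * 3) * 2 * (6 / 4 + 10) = 1725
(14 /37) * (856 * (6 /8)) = 8988/37 = 242.92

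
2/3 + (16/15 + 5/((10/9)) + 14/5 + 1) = 301/30 = 10.03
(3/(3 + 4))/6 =1/14 = 0.07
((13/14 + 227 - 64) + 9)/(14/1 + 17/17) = 807/70 = 11.53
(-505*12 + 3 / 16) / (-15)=403.99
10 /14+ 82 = 579/7 = 82.71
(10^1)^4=10000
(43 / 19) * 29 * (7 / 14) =1247/38 = 32.82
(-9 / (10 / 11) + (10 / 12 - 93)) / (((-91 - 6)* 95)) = 1531/138225 = 0.01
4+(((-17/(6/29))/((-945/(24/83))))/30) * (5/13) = 12236846/3058965 = 4.00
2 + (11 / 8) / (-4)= 53/32 = 1.66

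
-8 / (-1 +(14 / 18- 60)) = 36/271 = 0.13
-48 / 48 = -1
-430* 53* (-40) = 911600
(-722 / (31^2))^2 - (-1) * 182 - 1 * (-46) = 211084072/923521 = 228.56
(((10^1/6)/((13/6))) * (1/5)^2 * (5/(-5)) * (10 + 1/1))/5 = -22/325 = -0.07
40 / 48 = 5/6 = 0.83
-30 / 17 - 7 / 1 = -149/17 = -8.76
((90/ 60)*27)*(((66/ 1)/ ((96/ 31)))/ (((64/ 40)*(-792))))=-1395/2048 = -0.68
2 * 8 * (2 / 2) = 16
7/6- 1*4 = -17/6 = -2.83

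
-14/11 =-1.27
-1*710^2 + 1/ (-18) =-9073801/18 = -504100.06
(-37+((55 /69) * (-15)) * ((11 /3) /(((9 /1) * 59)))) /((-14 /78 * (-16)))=-4415671/341964 = -12.91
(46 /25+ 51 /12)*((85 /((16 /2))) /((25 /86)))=445179/2000 = 222.59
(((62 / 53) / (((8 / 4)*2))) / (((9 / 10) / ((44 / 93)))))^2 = 48400/2047761 = 0.02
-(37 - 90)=53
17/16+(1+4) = 97/16 = 6.06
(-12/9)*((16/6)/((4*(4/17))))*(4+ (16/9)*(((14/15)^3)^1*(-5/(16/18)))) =94792/6075 = 15.60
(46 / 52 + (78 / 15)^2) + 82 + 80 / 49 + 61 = 172.56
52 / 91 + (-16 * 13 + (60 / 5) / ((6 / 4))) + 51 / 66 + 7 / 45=-1375607/6930 = -198.50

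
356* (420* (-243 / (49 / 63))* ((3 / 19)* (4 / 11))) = -560571840/209 = -2682161.91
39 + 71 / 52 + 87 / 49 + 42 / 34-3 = 1748935/43316 = 40.38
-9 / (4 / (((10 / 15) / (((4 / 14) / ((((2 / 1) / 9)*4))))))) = -14/3 = -4.67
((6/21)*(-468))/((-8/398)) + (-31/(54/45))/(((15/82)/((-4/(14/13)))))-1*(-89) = 457747/63 = 7265.83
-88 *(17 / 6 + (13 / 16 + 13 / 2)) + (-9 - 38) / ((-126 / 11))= -55990/63 = -888.73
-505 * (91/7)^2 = -85345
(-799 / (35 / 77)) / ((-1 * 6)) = 8789/30 = 292.97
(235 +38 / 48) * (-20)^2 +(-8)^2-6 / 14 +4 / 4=1982006/21 = 94381.24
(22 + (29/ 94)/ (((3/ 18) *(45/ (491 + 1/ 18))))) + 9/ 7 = 43.49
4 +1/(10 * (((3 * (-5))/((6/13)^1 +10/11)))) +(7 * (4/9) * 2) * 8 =53.77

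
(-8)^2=64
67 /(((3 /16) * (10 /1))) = 536/15 = 35.73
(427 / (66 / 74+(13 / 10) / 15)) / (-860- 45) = -473970/983011 = -0.48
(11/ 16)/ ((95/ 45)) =99/304 = 0.33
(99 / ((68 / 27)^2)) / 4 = 3.90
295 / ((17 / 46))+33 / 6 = 27327/34 = 803.74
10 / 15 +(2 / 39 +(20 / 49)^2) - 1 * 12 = -1040840/93639 = -11.12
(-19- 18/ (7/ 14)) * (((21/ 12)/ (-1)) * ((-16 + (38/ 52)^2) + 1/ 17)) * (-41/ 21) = 2895.26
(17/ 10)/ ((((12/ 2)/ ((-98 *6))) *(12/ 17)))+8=-13681/60 = -228.02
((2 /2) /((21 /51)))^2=289/49 = 5.90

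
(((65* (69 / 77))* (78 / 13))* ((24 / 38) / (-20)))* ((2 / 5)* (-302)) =9752184/7315 = 1333.18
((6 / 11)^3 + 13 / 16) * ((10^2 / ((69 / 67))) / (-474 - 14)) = -34771325/179269728 = -0.19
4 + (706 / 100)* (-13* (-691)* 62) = 98301069/25 = 3932042.76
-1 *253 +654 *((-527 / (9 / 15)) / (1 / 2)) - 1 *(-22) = -1149091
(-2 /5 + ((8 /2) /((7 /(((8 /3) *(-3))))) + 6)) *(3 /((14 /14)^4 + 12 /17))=1836/1015 = 1.81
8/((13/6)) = 48/13 = 3.69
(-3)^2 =9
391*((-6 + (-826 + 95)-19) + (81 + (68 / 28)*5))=-259177.14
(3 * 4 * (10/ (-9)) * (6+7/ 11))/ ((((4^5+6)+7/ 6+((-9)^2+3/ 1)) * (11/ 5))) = -29200/809611 = -0.04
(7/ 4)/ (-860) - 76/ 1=-261447/3440 = -76.00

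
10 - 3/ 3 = 9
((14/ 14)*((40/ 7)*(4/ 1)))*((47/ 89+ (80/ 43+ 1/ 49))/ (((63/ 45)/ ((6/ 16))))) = 135520800/9188627 = 14.75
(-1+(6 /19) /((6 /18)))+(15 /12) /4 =79/304 = 0.26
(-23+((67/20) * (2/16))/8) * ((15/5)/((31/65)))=-1145547/7936 = -144.35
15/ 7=2.14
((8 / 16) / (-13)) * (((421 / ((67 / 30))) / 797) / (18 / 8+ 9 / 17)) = -143140/43733781 = 0.00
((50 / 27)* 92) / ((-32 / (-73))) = 41975/108 = 388.66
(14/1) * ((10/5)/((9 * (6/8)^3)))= 1792/243 = 7.37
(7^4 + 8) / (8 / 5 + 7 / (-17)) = 2027.38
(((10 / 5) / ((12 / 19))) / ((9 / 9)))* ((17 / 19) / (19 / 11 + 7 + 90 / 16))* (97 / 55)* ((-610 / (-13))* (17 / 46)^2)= 58140442/26056953 = 2.23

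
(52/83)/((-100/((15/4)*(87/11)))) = -3393/18260 = -0.19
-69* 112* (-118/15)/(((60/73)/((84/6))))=77663824/75 = 1035517.65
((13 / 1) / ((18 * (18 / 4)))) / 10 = 13/810 = 0.02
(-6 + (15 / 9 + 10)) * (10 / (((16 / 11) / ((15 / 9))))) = 4675/72 = 64.93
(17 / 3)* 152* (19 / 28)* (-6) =-24548/7 = -3506.86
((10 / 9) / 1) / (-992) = -5/4464 = 0.00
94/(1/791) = 74354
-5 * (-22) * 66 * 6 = 43560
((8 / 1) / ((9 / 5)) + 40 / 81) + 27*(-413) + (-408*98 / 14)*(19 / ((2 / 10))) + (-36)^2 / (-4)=-22905995/81 = -282790.06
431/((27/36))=1724/3 = 574.67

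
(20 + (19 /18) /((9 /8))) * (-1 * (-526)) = 892096/81 = 11013.53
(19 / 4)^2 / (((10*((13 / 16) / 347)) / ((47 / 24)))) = 5887549/3120 = 1887.03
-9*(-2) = 18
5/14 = 0.36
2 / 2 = 1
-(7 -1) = -6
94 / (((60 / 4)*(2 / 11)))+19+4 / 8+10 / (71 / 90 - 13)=53.15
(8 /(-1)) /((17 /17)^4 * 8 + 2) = -4/5 = -0.80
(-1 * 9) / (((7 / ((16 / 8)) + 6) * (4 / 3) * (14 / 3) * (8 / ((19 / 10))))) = -81/2240 = -0.04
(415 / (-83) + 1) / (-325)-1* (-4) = 1304/325 = 4.01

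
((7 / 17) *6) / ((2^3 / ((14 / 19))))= 147/646 = 0.23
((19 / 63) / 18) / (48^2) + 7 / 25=18289627/65318400 = 0.28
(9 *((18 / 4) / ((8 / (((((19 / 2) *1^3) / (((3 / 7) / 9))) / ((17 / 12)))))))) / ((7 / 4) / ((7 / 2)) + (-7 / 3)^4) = 413343/17476 = 23.65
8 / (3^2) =8/9 = 0.89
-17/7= -2.43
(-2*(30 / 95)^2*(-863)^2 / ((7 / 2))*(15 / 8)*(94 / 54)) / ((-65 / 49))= 490058002/4693 = 104423.18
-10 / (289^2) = -10/83521 = 0.00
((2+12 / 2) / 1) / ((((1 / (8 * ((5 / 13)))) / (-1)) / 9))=-221.54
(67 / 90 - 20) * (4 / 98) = -0.79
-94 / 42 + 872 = 18265/21 = 869.76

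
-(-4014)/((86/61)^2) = 2019.48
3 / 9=1/3 = 0.33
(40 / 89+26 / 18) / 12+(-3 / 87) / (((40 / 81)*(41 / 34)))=2854817/28571670 = 0.10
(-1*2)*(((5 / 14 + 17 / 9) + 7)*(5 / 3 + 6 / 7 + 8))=-257465/1323 = -194.61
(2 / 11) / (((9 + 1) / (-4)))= -4/55 = -0.07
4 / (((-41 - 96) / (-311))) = 1244/137 = 9.08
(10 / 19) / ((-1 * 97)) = -10/1843 = -0.01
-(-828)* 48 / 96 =414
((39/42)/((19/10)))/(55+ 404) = 65/61047 = 0.00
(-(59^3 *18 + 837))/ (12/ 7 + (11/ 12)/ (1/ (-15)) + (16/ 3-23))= 310603356/2495 = 124490.32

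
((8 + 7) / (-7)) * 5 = -75/7 = -10.71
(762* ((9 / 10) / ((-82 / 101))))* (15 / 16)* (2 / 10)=-1038987/6560 = -158.38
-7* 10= -70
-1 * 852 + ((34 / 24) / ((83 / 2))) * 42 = -70597/83 = -850.57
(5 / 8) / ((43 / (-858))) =-2145/172 = -12.47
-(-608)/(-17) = -608/17 = -35.76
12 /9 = 4/3 = 1.33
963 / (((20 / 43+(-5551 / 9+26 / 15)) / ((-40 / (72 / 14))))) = 14493150/1189211 = 12.19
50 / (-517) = -50/517 = -0.10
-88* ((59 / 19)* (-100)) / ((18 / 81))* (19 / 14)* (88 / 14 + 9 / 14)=56657700/49 = 1156279.59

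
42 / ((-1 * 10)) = -21/5 = -4.20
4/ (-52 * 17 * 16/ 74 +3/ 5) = -740/35249 = -0.02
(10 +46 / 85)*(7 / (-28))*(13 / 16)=-182/85 = -2.14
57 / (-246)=-19/82 = -0.23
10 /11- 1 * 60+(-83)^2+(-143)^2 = 300068/11 = 27278.91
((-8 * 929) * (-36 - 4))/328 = 37160/41 = 906.34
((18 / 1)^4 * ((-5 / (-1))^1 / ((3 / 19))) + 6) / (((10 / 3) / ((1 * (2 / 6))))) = 1662123/5 = 332424.60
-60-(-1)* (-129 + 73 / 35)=-6542/35 = -186.91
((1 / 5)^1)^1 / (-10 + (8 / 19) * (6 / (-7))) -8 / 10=-1129/1378 = -0.82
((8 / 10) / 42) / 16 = 1/840 = 0.00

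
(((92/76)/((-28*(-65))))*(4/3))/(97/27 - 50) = -207/10832185 = 0.00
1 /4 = 0.25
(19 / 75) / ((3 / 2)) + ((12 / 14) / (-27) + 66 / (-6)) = -1901/175 = -10.86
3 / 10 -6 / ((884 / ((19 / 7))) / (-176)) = 54801/15470 = 3.54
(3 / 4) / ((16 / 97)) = 291/64 = 4.55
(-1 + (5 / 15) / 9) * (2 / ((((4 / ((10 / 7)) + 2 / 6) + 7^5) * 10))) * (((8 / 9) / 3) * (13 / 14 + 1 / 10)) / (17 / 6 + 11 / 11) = -208/228355155 = 0.00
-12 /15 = -4/5 = -0.80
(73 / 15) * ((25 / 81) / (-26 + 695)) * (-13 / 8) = -4745/1300536 = 0.00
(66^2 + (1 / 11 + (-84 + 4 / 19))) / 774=297637/53922 = 5.52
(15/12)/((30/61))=2.54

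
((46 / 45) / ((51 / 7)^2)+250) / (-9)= -29263504/1053405 = -27.78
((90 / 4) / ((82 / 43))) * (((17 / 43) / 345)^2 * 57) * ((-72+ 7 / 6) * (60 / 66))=-2333675/41035588 = -0.06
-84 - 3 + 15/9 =-256/3 = -85.33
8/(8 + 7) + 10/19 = 302/285 = 1.06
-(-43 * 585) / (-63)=-2795/7 = -399.29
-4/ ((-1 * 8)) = 1/2 = 0.50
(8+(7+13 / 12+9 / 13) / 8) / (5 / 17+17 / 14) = 1351007/224016 = 6.03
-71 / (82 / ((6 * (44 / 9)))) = -3124/123 = -25.40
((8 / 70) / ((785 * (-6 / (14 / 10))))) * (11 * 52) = -1144/58875 = -0.02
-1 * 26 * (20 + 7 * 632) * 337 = -38938328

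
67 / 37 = 1.81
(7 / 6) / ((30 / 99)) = 77/20 = 3.85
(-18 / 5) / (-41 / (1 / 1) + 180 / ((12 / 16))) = -18/995 = -0.02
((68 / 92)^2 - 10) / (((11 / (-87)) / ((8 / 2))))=1740348/5819 = 299.08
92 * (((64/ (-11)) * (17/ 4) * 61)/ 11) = -1526464/121 = -12615.40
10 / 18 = 5/9 = 0.56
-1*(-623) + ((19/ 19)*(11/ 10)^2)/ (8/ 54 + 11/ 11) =1934567/3100 = 624.05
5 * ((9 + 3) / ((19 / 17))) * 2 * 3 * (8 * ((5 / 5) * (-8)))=-391680/19 = -20614.74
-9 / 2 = -4.50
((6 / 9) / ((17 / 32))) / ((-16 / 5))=-20/51 = -0.39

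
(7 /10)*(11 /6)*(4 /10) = 77/150 = 0.51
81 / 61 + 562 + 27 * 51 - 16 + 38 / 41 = 4815062/2501 = 1925.25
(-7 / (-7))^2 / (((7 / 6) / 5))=30/7 = 4.29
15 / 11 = 1.36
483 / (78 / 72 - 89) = -5796/1055 = -5.49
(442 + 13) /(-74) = -455/74 = -6.15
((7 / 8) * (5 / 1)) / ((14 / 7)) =35/16 = 2.19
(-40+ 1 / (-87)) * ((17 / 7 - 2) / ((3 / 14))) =-6962/87 = -80.02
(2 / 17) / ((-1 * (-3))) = 0.04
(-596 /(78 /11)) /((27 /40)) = -131120/1053 = -124.52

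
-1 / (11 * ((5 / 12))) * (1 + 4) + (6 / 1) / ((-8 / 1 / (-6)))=75/22 = 3.41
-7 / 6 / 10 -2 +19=1013/60 = 16.88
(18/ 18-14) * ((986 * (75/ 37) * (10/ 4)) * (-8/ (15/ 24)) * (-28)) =-861369600/37 = -23280259.46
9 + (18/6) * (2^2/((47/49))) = 1011/47 = 21.51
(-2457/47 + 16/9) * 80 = -1708880/423 = -4039.91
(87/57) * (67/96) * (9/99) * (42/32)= 13601/107008 = 0.13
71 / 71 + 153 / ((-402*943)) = 126311/126362 = 1.00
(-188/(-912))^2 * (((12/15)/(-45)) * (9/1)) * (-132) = 24299/27075 = 0.90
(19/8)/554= 19/4432 = 0.00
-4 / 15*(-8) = 32/15 = 2.13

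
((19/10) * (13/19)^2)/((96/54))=0.50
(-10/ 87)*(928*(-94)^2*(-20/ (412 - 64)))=54167.05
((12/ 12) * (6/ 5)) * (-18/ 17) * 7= -8.89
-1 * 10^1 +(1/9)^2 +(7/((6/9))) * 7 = 10289/162 = 63.51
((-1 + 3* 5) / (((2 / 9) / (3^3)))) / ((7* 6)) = 40.50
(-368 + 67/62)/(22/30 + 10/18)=-1023705/3596 = -284.68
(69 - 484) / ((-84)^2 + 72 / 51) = -7055/119976 = -0.06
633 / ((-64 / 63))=-623.11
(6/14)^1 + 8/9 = 83/63 = 1.32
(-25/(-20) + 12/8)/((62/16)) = 22/31 = 0.71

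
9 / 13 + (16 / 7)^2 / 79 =38167/50323 = 0.76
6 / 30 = 1/5 = 0.20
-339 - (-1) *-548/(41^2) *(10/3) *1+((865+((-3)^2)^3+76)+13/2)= 13479065/10086 = 1336.41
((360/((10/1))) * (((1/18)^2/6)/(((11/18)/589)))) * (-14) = -8246/33 = -249.88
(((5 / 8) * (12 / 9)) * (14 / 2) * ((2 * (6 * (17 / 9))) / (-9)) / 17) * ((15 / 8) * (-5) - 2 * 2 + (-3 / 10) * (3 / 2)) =3871/324 = 11.95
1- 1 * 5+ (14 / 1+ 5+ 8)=23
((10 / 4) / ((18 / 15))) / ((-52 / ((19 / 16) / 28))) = -475/279552 = 0.00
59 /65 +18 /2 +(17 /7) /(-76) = 341503/34580 = 9.88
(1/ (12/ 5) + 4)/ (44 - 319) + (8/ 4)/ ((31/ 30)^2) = 5889067/3171300 = 1.86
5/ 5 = 1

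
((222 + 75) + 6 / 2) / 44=75/11 = 6.82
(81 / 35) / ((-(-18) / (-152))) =-684/35 = -19.54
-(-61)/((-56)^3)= -61/175616 = 0.00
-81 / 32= -2.53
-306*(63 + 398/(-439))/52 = -4170627/11414 = -365.40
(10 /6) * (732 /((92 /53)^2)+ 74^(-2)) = 404.89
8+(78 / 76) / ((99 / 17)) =10253/1254 = 8.18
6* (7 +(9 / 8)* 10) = 219/2 = 109.50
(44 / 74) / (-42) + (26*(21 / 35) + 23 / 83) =5115088/322455 = 15.86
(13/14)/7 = 13/98 = 0.13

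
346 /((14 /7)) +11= 184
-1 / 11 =-0.09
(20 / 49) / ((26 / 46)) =460/637 = 0.72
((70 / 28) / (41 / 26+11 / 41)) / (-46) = -2665/90482 = -0.03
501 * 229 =114729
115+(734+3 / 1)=852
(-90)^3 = -729000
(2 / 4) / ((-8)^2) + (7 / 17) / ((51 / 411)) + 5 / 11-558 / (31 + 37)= -1800661/406912 = -4.43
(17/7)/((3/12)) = 68/7 = 9.71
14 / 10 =7/5 = 1.40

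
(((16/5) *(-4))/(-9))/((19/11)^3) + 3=1011149/308655 = 3.28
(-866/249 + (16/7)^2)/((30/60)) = 3.49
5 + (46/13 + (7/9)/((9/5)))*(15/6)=31435/2106 = 14.93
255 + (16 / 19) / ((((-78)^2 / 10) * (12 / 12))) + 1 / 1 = 7398184/28899 = 256.00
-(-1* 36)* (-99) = -3564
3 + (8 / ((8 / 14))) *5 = 73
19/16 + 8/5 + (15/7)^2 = 7.38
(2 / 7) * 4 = 8/7 = 1.14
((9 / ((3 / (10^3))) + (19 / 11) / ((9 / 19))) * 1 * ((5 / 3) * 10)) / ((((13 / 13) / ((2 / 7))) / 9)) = 29736100/231 = 128727.71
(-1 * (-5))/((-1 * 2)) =-5/2 = -2.50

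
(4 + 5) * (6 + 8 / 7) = 450/7 = 64.29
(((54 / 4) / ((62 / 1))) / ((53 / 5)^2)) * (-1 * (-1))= 675/348316 = 0.00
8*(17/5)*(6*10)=1632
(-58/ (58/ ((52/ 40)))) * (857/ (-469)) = 11141/4690 = 2.38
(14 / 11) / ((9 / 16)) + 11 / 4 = 1985/396 = 5.01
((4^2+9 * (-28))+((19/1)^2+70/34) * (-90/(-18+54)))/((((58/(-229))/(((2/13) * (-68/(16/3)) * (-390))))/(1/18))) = 11130545/58 = 191905.95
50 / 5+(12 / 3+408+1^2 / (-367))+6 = 157075/367 = 428.00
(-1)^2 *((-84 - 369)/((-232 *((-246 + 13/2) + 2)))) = -453/55100 = -0.01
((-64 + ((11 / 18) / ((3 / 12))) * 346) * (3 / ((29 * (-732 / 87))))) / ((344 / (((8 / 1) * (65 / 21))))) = -114335/165249 = -0.69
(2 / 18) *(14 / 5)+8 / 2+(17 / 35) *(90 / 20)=4093/630 = 6.50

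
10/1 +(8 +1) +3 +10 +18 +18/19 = 968/19 = 50.95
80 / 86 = 40/43 = 0.93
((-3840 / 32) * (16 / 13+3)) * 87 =-574200/13 = -44169.23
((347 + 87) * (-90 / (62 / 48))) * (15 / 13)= -34892.31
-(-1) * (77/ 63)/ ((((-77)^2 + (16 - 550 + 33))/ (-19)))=-209/48852 = 0.00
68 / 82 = 34/41 = 0.83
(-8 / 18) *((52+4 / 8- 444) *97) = 16878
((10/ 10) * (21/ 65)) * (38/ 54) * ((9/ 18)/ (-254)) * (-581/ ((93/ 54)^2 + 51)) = 695457/144338675 = 0.00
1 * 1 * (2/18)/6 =1/54 = 0.02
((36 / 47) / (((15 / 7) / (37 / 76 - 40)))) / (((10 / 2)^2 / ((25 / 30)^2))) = -7007/17860 = -0.39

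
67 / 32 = 2.09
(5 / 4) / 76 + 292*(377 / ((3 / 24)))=267724293/304 = 880672.02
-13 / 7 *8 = -104/7 = -14.86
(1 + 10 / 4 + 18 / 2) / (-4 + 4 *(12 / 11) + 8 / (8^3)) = 8800/267 = 32.96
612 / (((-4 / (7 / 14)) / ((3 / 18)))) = -12.75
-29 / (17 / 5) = -145/17 = -8.53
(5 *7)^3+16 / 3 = 128641/3 = 42880.33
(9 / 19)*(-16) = -144/19 = -7.58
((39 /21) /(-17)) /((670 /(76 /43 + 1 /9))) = -9451/30855510 = 0.00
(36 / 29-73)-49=-120.76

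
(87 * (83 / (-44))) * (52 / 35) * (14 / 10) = -93873/275 = -341.36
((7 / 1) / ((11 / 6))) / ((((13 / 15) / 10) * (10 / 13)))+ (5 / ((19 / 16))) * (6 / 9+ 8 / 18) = 116530/1881 = 61.95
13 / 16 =0.81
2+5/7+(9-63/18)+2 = 143/14 = 10.21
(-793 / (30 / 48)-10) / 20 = -3197/50 = -63.94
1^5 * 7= 7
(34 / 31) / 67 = 34/2077 = 0.02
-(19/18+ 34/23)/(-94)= 1049/38916 = 0.03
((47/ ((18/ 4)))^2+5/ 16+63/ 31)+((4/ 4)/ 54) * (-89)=4410643/40176 = 109.78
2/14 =1/7 = 0.14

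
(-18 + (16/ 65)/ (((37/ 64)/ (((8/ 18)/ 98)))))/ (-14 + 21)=-19088842/7424235 = -2.57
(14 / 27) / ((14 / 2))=2/27 = 0.07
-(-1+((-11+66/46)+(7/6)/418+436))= -24540941/57684 = -425.44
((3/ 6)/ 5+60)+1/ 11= 6621/110 = 60.19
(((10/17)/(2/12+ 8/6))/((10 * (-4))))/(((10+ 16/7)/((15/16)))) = -35/46784 = 0.00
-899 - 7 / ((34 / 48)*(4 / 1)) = -15325/17 = -901.47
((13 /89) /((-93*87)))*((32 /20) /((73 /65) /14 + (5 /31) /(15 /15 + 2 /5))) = -18928/128061477 = 0.00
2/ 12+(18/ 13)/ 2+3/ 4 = 251/156 = 1.61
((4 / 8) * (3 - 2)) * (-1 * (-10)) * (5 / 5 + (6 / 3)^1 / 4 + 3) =45/2 = 22.50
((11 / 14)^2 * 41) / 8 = 3.16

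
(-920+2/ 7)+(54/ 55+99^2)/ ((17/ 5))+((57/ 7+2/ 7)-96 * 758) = -92672422/1309 = -70796.35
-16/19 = -0.84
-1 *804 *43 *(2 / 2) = -34572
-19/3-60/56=-311/42 = -7.40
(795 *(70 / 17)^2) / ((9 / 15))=6492500/289 = 22465.40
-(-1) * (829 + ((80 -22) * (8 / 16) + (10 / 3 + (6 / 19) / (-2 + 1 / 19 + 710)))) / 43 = 20.03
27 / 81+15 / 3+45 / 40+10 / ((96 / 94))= 65/4 = 16.25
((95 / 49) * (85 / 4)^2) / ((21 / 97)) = 66578375/16464 = 4043.88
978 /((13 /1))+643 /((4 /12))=26055/13 = 2004.23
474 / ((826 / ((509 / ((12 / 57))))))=2292027/1652 = 1387.43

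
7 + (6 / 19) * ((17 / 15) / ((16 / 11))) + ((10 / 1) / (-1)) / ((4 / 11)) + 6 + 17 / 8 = -12.13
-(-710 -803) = 1513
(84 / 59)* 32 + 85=7703/59 = 130.56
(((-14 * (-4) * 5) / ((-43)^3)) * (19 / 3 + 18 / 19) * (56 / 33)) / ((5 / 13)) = -16918720/149552667 = -0.11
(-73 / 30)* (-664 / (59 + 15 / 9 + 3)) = 25.38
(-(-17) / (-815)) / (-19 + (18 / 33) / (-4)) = 374/343115 = 0.00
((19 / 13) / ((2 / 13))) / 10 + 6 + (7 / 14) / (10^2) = 6.96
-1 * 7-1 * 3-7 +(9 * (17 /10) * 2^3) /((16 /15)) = 391/4 = 97.75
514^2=264196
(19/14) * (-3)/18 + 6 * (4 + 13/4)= 3635/84 = 43.27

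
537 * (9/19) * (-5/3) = -8055/19 = -423.95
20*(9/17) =180/17 = 10.59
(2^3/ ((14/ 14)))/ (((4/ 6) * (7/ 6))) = 10.29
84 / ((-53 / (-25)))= 39.62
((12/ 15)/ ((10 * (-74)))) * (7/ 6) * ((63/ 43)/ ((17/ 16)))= -1176/676175 = 0.00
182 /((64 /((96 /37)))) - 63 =-2058/37 = -55.62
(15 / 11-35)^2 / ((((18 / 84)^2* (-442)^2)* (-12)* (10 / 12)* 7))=-95830/53187849 = 0.00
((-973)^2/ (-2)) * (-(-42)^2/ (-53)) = -835014978/53 = -15754999.58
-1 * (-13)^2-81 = -250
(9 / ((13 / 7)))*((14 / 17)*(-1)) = -882/221 = -3.99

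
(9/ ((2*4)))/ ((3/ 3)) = 9/8 = 1.12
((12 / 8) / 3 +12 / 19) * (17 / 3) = 731/114 = 6.41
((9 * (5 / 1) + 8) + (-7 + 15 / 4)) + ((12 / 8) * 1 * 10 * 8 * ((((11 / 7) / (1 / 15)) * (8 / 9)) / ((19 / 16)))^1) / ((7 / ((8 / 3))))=9567007/11172 = 856.34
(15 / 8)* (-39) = -73.12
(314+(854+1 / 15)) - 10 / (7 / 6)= 121747/105 = 1159.50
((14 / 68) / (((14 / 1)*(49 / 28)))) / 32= 1/3808 = 0.00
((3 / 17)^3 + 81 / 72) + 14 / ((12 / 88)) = 103.80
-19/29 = -0.66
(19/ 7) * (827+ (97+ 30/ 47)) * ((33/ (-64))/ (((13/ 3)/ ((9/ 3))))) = -122616747/136864 = -895.90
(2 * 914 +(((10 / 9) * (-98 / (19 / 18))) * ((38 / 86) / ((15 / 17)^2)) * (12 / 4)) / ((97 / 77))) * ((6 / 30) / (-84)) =-26411411/6569325 = -4.02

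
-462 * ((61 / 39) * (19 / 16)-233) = 11105941/104 = 106787.89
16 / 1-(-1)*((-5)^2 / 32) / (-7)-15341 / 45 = -3276229/10080 = -325.02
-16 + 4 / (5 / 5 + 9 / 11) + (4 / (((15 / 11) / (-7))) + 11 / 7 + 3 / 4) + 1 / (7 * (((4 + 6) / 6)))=-13409/420 = -31.93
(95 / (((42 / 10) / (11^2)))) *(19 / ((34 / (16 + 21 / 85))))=301617305/12138 = 24849.01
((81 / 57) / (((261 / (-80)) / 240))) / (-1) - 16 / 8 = 56498/551 = 102.54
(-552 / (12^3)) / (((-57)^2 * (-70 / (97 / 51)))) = 2231/835122960 = 0.00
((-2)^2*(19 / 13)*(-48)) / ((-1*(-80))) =-228/65 = -3.51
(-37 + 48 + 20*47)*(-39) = -37089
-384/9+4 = -116/3 = -38.67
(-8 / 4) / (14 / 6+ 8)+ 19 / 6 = 553/186 = 2.97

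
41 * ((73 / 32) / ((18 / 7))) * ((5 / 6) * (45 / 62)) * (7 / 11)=14.00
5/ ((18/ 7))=1.94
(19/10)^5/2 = 2476099/200000 = 12.38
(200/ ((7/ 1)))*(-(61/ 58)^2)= -186050/5887 = -31.60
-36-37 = -73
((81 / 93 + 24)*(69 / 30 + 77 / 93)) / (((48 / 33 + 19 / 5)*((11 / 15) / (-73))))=-818636235/555458 = -1473.80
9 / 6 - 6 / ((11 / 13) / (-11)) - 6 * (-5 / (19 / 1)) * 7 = 3441/38 = 90.55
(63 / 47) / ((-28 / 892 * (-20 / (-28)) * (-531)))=1561/13865 = 0.11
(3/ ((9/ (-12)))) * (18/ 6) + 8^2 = 52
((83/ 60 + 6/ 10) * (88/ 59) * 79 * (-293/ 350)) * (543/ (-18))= 5901.74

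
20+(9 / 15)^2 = 509/25 = 20.36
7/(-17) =-7/17 = -0.41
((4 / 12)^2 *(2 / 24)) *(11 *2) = 0.20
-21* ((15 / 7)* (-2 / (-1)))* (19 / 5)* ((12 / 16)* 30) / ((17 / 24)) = -184680/17 = -10863.53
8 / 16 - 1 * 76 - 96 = -343/2 = -171.50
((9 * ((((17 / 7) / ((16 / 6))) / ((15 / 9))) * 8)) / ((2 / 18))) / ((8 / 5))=12393/56 = 221.30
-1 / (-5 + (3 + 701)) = -1/699 = 0.00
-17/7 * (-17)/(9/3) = 289/21 = 13.76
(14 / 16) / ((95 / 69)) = 483/760 = 0.64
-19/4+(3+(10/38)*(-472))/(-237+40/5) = -73457/17404 = -4.22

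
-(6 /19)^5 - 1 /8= -2538307/19808792 = -0.13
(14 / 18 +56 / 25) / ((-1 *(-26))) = 679/5850 = 0.12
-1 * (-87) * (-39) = -3393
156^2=24336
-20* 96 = -1920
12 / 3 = 4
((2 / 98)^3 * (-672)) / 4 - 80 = -1344584/16807 = -80.00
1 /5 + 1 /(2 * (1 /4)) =11/5 = 2.20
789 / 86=9.17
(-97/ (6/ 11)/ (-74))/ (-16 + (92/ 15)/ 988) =-119795/797276 = -0.15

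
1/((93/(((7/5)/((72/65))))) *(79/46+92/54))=299/75268 = 0.00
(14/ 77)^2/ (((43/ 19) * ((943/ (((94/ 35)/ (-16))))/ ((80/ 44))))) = -1786/377795033 = 0.00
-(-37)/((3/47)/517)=899063/3 = 299687.67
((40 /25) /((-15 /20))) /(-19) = 32/285 = 0.11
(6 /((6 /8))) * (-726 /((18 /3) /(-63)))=60984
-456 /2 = -228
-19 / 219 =-0.09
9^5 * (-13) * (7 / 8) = -5373459/8 = -671682.38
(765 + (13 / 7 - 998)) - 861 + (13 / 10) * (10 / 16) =-122229/112 = -1091.33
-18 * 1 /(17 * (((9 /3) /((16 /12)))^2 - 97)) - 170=-4250902/25007 = -169.99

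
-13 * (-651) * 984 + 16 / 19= 158224264/19 = 8327592.84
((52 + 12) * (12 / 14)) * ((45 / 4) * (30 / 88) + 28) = 134472/77 = 1746.39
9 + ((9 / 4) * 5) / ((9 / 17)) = 121/4 = 30.25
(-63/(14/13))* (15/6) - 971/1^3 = -4469/4 = -1117.25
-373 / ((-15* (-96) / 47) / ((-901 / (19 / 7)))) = 110568017/27360 = 4041.23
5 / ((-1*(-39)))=5/39 = 0.13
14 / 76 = 7/38 = 0.18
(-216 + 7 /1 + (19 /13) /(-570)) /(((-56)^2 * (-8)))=81511/9784320 = 0.01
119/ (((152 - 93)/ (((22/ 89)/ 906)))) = 1309/2378703 = 0.00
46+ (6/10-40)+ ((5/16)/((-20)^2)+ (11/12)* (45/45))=28867/3840 = 7.52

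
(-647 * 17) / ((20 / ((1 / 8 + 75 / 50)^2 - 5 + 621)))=-435483407/1280 = -340221.41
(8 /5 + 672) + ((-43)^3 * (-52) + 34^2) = 4136193.60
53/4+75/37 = 2261/148 = 15.28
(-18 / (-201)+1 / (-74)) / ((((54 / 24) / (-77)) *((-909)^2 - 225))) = -377/119676204 = 0.00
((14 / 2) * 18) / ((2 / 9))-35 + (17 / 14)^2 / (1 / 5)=105717/196 = 539.37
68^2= 4624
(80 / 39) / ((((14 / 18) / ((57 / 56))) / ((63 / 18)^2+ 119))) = 352.34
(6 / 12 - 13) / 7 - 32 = -473/14 = -33.79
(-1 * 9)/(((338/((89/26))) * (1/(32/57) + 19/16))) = -6408/208715 = -0.03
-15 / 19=-0.79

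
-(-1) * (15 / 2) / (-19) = -15/38 = -0.39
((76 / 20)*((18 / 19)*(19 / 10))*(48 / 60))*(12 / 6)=1368/125 = 10.94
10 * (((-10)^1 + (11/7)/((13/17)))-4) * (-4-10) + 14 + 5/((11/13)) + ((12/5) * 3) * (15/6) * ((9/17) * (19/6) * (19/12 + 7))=18973775/9724 = 1951.23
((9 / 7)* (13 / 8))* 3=351/56 = 6.27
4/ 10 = 2/5 = 0.40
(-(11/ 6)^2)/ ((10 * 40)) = -121/14400 = -0.01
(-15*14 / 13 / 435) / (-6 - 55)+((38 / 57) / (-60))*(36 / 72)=-20477/4139460 = 0.00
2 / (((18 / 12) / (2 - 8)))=-8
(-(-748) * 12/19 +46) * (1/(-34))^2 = 4925/10982 = 0.45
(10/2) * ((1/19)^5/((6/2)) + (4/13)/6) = 8253685/32189287 = 0.26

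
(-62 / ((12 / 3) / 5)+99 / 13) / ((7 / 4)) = -3634/91 = -39.93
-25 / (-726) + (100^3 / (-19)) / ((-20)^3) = 91225/13794 = 6.61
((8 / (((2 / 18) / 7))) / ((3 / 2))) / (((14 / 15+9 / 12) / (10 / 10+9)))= 201600/101 = 1996.04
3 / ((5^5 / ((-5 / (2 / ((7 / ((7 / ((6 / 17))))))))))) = -9/10625 = 0.00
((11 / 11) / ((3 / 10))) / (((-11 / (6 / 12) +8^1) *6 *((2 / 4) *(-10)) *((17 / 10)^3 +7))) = 500/750519 = 0.00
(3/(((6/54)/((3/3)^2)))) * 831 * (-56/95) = -13226.02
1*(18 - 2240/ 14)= -142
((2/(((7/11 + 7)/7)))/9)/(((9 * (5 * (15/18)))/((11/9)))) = 121/18225 = 0.01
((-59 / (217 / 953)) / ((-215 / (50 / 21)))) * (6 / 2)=562270/65317 = 8.61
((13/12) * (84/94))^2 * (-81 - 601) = -2823821/4418 = -639.16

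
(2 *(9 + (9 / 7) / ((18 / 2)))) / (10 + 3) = 128/91 = 1.41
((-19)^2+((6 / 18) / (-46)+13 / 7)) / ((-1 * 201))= -350513/194166 = -1.81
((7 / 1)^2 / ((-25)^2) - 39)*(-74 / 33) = 1800124/20625 = 87.28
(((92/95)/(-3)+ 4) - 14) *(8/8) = -2942/285 = -10.32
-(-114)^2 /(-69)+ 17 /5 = 22051/115 = 191.75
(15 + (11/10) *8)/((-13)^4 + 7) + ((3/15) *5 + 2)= 428639/142840 = 3.00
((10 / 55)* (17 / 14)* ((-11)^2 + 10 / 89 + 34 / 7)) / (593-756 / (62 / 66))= -41358433/314929615 = -0.13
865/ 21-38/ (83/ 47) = 19.67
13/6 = 2.17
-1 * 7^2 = -49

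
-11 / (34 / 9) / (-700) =99/23800 = 0.00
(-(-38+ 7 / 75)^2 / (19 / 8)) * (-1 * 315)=452628344/2375 = 190580.36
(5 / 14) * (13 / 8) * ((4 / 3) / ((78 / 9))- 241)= -15655/112 = -139.78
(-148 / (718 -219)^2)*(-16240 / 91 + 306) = -0.08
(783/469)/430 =783/201670 = 0.00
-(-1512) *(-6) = -9072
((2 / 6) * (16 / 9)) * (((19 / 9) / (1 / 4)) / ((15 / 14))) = 17024/3645 = 4.67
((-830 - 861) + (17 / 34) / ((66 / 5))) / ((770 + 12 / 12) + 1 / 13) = -2.19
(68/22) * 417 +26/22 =14191/11 = 1290.09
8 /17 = 0.47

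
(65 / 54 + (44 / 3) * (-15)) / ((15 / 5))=-11815/162 = -72.93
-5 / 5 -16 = -17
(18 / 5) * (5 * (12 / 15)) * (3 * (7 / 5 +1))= 2592/25 = 103.68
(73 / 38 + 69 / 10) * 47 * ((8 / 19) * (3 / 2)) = 472632/1805 = 261.85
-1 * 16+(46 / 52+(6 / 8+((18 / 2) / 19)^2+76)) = 1161217/18772 = 61.86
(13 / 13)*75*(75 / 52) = 5625/52 = 108.17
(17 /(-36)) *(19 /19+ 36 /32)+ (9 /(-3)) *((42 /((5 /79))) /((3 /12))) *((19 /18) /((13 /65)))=-12104353/288 = -42029.00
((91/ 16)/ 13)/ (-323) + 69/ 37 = 356333/191216 = 1.86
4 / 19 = 0.21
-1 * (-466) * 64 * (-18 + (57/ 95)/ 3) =-2654336/5 = -530867.20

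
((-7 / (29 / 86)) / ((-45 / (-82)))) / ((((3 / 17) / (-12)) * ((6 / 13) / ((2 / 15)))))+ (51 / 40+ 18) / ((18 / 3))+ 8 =708739681/939600 = 754.30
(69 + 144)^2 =45369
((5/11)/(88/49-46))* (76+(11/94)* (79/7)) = -593565/746548 = -0.80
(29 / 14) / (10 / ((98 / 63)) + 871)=29/12284 = 0.00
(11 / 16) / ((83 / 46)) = 253/664 = 0.38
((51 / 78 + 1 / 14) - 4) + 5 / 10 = -505/182 = -2.77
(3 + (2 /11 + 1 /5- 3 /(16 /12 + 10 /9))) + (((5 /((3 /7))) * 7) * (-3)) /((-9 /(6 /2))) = 27661/330 = 83.82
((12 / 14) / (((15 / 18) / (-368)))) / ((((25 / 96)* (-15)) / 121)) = 51296256/4375 = 11724.86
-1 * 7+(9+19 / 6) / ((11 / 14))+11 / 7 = 2323/231 = 10.06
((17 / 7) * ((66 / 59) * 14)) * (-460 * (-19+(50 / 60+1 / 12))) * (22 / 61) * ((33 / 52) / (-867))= -66430210/795379 = -83.52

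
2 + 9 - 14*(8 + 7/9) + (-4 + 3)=-1016/9 = -112.89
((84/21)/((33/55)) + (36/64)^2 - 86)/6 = -60685/4608 = -13.17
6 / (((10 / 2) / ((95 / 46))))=57/23 = 2.48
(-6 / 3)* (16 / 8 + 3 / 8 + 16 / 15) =-413/60 = -6.88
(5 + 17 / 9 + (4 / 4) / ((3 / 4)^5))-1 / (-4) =11035/972 = 11.35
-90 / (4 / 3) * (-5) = 675/2 = 337.50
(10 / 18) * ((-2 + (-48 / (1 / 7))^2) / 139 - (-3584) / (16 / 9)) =1965590/1251 = 1571.22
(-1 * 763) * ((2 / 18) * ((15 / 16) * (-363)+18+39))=1152893/48 = 24018.60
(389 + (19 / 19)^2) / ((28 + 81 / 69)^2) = 206310/450241 = 0.46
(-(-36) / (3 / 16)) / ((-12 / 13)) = -208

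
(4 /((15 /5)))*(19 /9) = 76/27 = 2.81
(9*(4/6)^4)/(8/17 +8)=17/81 = 0.21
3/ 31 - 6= -183/31 = -5.90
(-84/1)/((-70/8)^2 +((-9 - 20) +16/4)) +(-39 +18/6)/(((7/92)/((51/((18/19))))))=-49034536/1925 = -25472.49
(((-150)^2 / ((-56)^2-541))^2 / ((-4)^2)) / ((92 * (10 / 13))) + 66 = 363823401/5506936 = 66.07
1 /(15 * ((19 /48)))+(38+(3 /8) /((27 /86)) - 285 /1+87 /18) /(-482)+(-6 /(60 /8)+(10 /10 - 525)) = -172799911/329688 = -524.13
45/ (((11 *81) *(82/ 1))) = 5/8118 = 0.00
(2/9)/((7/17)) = 0.54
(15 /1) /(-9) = -5/3 = -1.67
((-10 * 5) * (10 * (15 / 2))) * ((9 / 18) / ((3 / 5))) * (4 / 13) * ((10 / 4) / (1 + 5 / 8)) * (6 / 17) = -1500000/2873 = -522.10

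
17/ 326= 0.05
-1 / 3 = -0.33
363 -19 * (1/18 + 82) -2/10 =-107663/90 = -1196.26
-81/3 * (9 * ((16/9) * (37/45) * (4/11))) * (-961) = 6826944/55 = 124126.25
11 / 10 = 1.10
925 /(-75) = -37/3 = -12.33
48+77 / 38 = 1901/38 = 50.03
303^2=91809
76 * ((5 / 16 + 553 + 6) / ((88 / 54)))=4590837/176 = 26084.30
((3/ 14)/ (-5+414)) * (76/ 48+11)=0.01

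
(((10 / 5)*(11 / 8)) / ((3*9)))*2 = 11/54 = 0.20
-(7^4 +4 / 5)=-12009/5 = -2401.80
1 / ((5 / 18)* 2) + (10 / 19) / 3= 1.98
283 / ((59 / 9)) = 43.17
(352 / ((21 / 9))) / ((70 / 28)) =2112/35 = 60.34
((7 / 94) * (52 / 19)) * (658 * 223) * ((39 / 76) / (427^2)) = 113061/1343281 = 0.08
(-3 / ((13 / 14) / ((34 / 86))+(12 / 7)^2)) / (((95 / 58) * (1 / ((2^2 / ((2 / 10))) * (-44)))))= 51019584/167371 = 304.83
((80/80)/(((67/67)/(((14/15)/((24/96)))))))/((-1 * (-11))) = 56/165 = 0.34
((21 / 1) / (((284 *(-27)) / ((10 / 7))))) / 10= -1/2556 = 0.00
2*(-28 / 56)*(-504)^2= -254016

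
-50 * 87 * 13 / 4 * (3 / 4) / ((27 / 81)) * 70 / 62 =-8906625/248 = -35913.81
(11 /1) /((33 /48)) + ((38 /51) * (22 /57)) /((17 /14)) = 42232/2601 = 16.24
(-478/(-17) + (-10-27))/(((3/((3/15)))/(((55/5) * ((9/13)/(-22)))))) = 0.20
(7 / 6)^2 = 49/36 = 1.36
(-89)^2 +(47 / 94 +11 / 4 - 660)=29057/4 = 7264.25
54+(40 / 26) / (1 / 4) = 782/13 = 60.15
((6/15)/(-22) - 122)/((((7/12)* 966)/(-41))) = 550302/61985 = 8.88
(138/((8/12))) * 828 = 171396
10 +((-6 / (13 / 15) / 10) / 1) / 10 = 1291/130 = 9.93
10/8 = 5/4 = 1.25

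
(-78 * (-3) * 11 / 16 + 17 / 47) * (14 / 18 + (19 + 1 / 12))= 43346875/13536 = 3202.34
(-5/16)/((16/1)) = -5/256 = -0.02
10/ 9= 1.11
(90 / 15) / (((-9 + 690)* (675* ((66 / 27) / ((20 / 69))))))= 4/2584395 = 0.00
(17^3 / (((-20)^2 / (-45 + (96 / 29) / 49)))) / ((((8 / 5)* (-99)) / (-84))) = -104563379/357280 = -292.67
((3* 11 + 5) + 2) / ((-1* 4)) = -10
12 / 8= 3/2 = 1.50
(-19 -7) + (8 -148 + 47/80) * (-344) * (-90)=-4316237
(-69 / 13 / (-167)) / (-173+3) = -69/369070 = 0.00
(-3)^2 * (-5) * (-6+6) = 0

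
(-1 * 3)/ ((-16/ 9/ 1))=27/16 = 1.69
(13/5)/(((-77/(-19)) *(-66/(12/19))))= -26/4235 = -0.01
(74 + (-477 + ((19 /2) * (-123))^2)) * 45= 245698065/4 = 61424516.25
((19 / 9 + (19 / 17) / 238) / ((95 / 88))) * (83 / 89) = 2961772/1620423 = 1.83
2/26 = 1/13 = 0.08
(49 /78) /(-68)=-49/5304 = -0.01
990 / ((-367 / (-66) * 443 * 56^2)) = 16335/127463504 = 0.00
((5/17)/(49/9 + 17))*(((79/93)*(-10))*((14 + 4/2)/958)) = -47400/25495733 = 0.00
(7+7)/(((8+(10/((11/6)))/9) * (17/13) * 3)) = 1001/2414 = 0.41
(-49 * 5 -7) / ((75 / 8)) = -672/25 = -26.88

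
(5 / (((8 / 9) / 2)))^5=184528125/1024 = 180203.25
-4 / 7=-0.57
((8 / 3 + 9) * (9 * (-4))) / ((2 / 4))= -840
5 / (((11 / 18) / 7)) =630/11 = 57.27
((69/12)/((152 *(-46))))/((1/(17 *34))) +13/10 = 2507/3040 = 0.82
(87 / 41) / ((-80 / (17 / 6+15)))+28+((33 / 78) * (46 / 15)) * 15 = 4007181/85280 = 46.99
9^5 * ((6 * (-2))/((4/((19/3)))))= -1121931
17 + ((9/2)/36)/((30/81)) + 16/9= 13763/720 = 19.12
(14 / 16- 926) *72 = -66609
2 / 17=0.12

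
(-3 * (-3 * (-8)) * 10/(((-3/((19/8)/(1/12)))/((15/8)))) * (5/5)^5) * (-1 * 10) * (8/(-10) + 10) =-1179900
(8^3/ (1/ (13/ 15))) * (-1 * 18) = -39936/5 = -7987.20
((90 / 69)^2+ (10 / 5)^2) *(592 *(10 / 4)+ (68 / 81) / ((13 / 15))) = 120598240/14283 = 8443.48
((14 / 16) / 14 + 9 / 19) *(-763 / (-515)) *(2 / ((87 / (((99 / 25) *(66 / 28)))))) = 19348263/113506000 = 0.17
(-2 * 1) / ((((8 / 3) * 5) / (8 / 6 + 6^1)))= -11/10 = -1.10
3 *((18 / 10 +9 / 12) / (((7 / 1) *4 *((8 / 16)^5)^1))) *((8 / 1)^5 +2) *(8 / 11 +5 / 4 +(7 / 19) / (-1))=674357445/1463 = 460941.52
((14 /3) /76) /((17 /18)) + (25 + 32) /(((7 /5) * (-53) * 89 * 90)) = 4154257/63990822 = 0.06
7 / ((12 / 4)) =7/3 = 2.33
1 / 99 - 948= -93851/99 = -947.99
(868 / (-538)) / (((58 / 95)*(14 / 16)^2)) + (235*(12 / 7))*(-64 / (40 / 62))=-311781632/7801 = -39966.88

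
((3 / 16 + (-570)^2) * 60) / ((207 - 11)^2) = 11139435/21952 = 507.45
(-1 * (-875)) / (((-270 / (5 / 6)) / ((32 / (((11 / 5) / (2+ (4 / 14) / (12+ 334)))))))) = -12115000/154143 = -78.60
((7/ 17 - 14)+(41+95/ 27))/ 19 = 14197/8721 = 1.63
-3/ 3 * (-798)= 798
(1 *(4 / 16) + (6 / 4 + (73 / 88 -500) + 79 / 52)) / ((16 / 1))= -567311/18304 = -30.99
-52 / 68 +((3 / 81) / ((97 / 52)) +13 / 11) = 214006/489753 = 0.44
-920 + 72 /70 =-32164/35 = -918.97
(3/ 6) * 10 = 5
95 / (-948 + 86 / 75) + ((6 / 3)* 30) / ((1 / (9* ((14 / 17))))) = 536744715/1207238 = 444.61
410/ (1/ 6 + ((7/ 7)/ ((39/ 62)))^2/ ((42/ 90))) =2910180/39623 = 73.45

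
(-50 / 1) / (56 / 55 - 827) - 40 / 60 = -27536/45429 = -0.61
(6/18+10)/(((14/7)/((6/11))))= 31/11 = 2.82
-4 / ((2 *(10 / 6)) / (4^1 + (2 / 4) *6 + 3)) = -12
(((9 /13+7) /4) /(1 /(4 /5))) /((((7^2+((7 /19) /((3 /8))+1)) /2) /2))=2280/18889 = 0.12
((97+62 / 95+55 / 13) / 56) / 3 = 20971/34580 = 0.61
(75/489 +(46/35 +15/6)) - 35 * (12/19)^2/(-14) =20450431/4119010 = 4.96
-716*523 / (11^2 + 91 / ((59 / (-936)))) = 22093612/78037 = 283.12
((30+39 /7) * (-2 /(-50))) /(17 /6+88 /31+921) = 46314/30163175 = 0.00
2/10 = 1/5 = 0.20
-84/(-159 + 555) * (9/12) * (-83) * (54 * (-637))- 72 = -9994203/22 = -454281.95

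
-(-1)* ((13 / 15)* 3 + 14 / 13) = 239/65 = 3.68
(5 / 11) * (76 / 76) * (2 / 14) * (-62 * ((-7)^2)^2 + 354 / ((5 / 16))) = -738646/77 = -9592.81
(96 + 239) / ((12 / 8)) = 670/3 = 223.33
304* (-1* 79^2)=-1897264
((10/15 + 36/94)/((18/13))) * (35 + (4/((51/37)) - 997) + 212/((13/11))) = -38254300/64719 = -591.08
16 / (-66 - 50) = -4/29 = -0.14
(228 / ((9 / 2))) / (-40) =-19/15 = -1.27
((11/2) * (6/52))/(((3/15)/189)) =31185/52 = 599.71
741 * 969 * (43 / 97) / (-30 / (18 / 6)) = -30875247/970 = -31830.15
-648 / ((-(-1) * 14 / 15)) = -4860/7 = -694.29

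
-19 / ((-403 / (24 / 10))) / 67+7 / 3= 945719/405015 = 2.34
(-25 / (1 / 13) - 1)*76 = -24776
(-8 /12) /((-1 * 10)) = 1/15 = 0.07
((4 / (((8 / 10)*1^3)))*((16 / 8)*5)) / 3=50/3 = 16.67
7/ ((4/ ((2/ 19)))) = 7/38 = 0.18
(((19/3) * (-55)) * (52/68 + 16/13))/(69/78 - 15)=307230/6239 = 49.24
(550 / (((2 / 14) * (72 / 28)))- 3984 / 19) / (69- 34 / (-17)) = 220169/12141 = 18.13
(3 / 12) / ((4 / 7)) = 7/16 = 0.44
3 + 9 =12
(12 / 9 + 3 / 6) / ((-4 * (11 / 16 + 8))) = -22/417 = -0.05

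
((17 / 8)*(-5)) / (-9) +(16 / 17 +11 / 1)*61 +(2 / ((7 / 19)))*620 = 35088587/8568 = 4095.31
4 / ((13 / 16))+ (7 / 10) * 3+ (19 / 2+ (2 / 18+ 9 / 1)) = 14996/585 = 25.63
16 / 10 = 8/5 = 1.60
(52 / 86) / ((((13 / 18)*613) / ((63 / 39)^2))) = 15876/4454671 = 0.00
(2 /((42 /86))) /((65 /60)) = 344/91 = 3.78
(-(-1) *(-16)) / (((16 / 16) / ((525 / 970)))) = -840/97 = -8.66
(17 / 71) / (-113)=-17/8023 = 0.00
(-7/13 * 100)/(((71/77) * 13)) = -53900/11999 = -4.49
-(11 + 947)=-958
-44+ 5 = -39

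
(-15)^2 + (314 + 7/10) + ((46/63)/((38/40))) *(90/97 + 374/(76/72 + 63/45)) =58035319/88270 = 657.48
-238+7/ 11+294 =623/11 = 56.64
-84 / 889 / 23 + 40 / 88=14473/32131 = 0.45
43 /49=0.88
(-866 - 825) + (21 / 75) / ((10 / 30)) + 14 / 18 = -380111/225 = -1689.38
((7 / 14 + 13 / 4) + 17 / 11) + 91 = 4237/44 = 96.30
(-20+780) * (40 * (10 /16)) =19000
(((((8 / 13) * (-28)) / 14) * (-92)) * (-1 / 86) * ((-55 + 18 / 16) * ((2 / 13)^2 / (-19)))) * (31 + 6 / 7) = -35369584/12564643 = -2.82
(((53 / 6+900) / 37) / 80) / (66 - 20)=5453/816960 = 0.01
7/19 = 0.37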